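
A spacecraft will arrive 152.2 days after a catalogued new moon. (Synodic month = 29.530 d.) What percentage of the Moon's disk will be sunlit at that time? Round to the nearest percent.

Reduce mod P: 152.2 − 5×29.530 = 4.55 d into the current lunation.
The Moon has covered 4.55/29.530 of its cycle, so θ ≈ 360° × 4.55/29.530 = 55.5°.
Illuminated fraction = (1 − cos 55.5°)/2 = (1 − 0.567)/2 ≈ 0.217, so 22%.

22%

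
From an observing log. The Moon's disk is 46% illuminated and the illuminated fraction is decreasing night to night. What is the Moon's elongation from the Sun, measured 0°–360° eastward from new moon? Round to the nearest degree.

Invert f = (1 − cos θ)/2 to get cos θ = 1 − 2(0.46) = 0.080, hence θ₀ = arccos 0.080 = 85.4°.
Waning ⇒ past full, so θ = 360° − 85.4° = 274.6°.

275°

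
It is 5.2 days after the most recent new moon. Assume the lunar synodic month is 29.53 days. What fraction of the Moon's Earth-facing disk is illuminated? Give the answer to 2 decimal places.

0.28

Phase angle: θ = 360°·(5.2 d)/(29.53 d) = 63.4°.
Illuminated fraction = (1 − cos 63.4°)/2 = (1 − 0.448)/2 ≈ 0.276.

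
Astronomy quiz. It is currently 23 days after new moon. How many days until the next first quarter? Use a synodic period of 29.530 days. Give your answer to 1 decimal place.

13.9 days

First quarter is 0.25 of the way through the cycle: age 0.25 × 29.530 = 7.383 d.
This lunation's first quarter (7.383 d) has passed, so add one period: 36.913 − 23 = 13.913 days.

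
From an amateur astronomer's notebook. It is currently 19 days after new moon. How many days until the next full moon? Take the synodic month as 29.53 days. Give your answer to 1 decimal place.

Full moon occurs at elongation 180°, i.e. at age 29.53 × 180/360 = 14.765 d.
This lunation's full moon (14.765 d) has passed, so add one period: 44.295 − 19 = 25.295 days.

25.3 days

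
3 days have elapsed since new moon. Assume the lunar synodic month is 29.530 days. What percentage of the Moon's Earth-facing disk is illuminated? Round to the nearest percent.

Elongation θ = 360° × 3/29.530 ≈ 36.6°.
Illuminated fraction = (1 − cos 36.6°)/2 = (1 − 0.803)/2 ≈ 0.098, so 10%.

10%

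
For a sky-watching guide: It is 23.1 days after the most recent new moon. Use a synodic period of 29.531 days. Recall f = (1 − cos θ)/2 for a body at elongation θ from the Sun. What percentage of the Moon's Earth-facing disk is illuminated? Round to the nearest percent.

40%

Elongation θ = 360° × 23.1/29.531 ≈ 281.6°.
Illuminated fraction = (1 − cos 281.6°)/2 = (1 − 0.201)/2 ≈ 0.399, so 40%.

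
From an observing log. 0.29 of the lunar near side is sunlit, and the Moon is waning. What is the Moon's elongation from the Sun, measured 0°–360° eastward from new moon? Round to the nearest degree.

295°

Invert f = (1 − cos θ)/2 to get cos θ = 1 − 2(0.29) = 0.420, hence θ₀ = arccos 0.420 = 65.2°.
A waning Moon lies in 180°–360°, so θ = 360° − 65.2° = 294.8°.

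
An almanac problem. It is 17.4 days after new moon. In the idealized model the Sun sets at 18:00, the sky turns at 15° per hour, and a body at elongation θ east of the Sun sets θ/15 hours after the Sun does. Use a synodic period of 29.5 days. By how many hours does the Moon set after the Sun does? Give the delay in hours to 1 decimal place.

The Moon has covered 17.4/29.5 of its cycle, so θ ≈ 360° × 17.4/29.5 = 212.3°.
The Moon trails the Sun by θ/15 = 212.3/15 ≈ 14.16 hours.
So the Moon sets 14.16 h after the Sun.

14.2 h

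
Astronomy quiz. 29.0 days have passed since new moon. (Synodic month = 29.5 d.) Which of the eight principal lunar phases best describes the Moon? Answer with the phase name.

new moon

θ ≈ 360° × 29.0/29.5 = 354°, which falls in the new moon sector.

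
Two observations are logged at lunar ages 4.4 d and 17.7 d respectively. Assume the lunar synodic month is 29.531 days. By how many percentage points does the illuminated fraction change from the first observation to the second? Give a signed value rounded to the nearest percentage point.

+70 percentage points

First observation: θ = 360°·4.4/29.531 = 53.6°, so f = 0.204.
Second observation: θ = 215.8°, f = 0.906.
Δf = 0.906 − 0.204 = +0.702, i.e. +70 pp.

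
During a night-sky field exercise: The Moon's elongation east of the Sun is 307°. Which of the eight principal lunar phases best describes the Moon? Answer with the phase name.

The waning crescent sector spans roughly 292°–338°; 307° falls inside it.

waning crescent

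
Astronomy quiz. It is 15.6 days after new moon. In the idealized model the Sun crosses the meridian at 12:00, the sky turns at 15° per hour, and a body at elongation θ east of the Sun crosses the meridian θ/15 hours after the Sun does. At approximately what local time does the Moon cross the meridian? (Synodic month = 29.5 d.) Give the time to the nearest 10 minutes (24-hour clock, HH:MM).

00:40

The Moon has covered 15.6/29.5 of its cycle, so θ ≈ 360° × 15.6/29.5 = 190.4°.
The Moon trails the Sun by θ/15 = 190.4/15 ≈ 12.69 hours.
12:00 + 12.692 h ≈ 00:41 → 00:40 to the nearest ten minutes.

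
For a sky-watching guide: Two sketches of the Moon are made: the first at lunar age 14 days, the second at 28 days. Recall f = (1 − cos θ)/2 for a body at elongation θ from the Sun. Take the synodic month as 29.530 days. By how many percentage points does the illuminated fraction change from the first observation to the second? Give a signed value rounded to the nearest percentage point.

-97 pp

First observation: θ = 360°·14/29.530 = 170.7°, so f = 0.993.
Second observation: θ = 341.3°, f = 0.026.
Δf = 0.026 − 0.993 = -0.967, i.e. -97 pp.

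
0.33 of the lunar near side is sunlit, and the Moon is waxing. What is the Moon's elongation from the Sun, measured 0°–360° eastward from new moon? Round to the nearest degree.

cos θ = 1 − 2f = 0.340, giving a principal value of 70.1°.
Waxing ⇒ before full, so θ = 70.1°.

70°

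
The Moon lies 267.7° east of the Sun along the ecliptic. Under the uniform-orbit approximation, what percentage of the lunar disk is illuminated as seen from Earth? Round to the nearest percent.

52%

cos 267.7° = (-0.040), so f = (1 − (-0.040))/2 = 0.520, i.e. 52%.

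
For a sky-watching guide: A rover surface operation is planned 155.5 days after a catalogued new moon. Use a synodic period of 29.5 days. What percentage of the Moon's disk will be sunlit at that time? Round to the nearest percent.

57%

155.5/29.5 = 5.271 lunations, so 5 complete cycles and 8.00 d into the next.
The Moon has covered 8.00/29.5 of its cycle, so θ ≈ 360° × 8.00/29.5 = 97.6°.
With cos θ = (-0.133), the lit fraction is (1 − (-0.133))/2 ≈ 0.566, so 57%.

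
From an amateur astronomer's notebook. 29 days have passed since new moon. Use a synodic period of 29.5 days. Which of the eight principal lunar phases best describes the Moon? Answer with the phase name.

At 29/29.5 of the cycle, θ ≈ 354° — the new moon range.

new moon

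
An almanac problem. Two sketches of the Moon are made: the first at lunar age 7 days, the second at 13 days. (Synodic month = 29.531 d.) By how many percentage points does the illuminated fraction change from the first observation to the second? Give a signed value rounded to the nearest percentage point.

+51 percentage points

θ₁ = 360° × 7/29.531 = 85.3°, f₁ = (1 − cos θ₁)/2 = 0.459.
θ₂ = 360° × 13/29.531 = 158.5°, f₂ = (1 − cos θ₂)/2 = 0.965.
Change = f₂ − f₁ = +0.506 → +51 percentage points.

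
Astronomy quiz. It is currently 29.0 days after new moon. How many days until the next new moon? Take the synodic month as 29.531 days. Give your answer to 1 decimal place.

The next new moon completes the synodic month: 29.531 − 29.0 = 0.531 days.

0.5 days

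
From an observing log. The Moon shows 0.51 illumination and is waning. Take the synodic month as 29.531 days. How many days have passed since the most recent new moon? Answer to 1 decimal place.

Invert f = (1 − cos θ)/2 to get cos θ = 1 − 2(0.51) = -0.020, hence θ₀ = arccos -0.020 = 91.1°.
Since the Moon is past full (waning), take the reflex angle: θ = 360° − 91.1° = 268.9°.
Age = 29.531 × 268.9°/360° ≈ 22.05 days.

22.1 days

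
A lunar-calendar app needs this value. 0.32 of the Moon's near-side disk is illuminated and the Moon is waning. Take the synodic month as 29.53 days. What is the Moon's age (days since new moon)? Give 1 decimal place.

Invert f = (1 − cos θ)/2 to get cos θ = 1 − 2(0.32) = 0.360, hence θ₀ = arccos 0.360 = 68.9°.
Waning ⇒ past full, so θ = 360° − 68.9° = 291.1°.
That fraction of the synodic month is 291.1/360 × 29.53 d ≈ 23.88 d.

23.9 days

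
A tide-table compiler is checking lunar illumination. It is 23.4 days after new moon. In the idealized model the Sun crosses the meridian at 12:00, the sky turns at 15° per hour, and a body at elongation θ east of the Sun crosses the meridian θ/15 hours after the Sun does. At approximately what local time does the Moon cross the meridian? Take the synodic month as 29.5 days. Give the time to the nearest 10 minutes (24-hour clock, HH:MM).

Elongation θ = 360° × 23.4/29.5 ≈ 285.6°.
At 15° of sky rotation per hour, 285.6° corresponds to a 19.04 h lag.
12:00 + 19.037 h ≈ 07:02 → 07:00 to the nearest ten minutes.

07:00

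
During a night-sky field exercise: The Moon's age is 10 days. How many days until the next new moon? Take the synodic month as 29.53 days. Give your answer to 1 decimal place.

19.5 days

The next new moon completes the synodic month: 29.53 − 10 = 19.530 days.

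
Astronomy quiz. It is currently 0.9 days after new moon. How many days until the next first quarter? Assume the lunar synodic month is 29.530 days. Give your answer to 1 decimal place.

First quarter is 0.25 of the way through the cycle: age 0.25 × 29.530 = 7.383 d.
That is 7.383 − 0.9 = 6.483 days ahead.

6.5 days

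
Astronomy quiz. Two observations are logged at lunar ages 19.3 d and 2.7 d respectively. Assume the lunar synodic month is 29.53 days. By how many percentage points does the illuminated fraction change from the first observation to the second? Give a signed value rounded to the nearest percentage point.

-70 percentage points

θ₁ = 360° × 19.3/29.53 = 235.3°, f₁ = (1 − cos θ₁)/2 = 0.785.
θ₂ = 360° × 2.7/29.53 = 32.9°, f₂ = (1 − cos θ₂)/2 = 0.080.
Change = f₂ − f₁ = -0.704 → -70 percentage points.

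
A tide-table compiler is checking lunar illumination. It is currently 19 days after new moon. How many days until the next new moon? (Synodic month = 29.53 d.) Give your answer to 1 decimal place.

One full lunation from the last new moon is 29.53 d; remaining = 29.53 − 19 = 10.530 d.

10.5 days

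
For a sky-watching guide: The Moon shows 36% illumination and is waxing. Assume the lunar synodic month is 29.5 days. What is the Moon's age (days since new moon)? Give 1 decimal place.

cos θ = 1 − 2f = 0.280, giving a principal value of 73.7°.
The Moon is waxing (0°–180°), so θ = 73.7° directly.
That fraction of the synodic month is 73.7/360 × 29.5 d ≈ 6.04 d.

6.0 days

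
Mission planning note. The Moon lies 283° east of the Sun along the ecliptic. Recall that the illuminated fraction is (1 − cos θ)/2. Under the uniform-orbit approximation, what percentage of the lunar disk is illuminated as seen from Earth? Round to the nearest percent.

Half-versine of 283°: (1 − 0.225)/2 = 0.388, i.e. 39%.

39%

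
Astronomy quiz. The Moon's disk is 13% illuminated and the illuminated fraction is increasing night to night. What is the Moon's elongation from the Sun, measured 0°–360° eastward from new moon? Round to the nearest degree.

From f = (1 − cos θ)/2: cos θ = 1 − 2×0.13 = 0.740; arccos → 42.3°.
Before full moon the principal value applies: θ = 42.3°.

42°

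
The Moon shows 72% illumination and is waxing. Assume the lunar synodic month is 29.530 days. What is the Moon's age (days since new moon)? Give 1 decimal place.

cos θ = 1 − 2f = -0.440, giving a principal value of 116.1°.
Before full moon the principal value applies: θ = 116.1°.
At 360°/29.530 d per day, 116.1° corresponds to 9.52 days.

9.5 days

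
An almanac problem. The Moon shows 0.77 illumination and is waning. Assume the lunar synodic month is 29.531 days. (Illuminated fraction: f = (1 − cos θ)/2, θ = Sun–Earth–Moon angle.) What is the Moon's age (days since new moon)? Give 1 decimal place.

cos θ = 1 − 2f = -0.540, giving a principal value of 122.7°.
Waning ⇒ past full, so θ = 360° − 122.7° = 237.3°.
That fraction of the synodic month is 237.3/360 × 29.531 d ≈ 19.47 d.

19.5 days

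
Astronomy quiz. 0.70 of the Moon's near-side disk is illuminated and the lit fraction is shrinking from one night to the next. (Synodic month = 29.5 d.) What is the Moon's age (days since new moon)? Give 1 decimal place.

Invert f = (1 − cos θ)/2 to get cos θ = 1 − 2(0.70) = -0.400, hence θ₀ = arccos -0.400 = 113.6°.
Waning ⇒ past full, so θ = 360° − 113.6° = 246.4°.
At 360°/29.5 d per day, 246.4° corresponds to 20.19 days.

20.2 days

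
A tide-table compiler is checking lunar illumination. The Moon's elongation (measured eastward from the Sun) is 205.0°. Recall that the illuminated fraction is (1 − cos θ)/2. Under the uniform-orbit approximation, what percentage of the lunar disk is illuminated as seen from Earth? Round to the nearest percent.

95%

cos 205.0° = (-0.906), so f = (1 − (-0.906))/2 = 0.953, i.e. 95%.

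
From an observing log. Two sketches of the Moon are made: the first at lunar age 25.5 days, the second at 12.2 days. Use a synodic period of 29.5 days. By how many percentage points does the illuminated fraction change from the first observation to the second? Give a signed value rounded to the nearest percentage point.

First observation: θ = 360°·25.5/29.5 = 311.2°, so f = 0.171.
Second observation: θ = 148.9°, f = 0.928.
Δf = 0.928 − 0.171 = +0.757, i.e. +76 pp.

+76 percentage points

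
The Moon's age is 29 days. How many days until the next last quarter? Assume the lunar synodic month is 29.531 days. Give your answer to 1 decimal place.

Last quarter is 0.75 of the way through the cycle: age 0.75 × 29.531 = 22.148 d.
This lunation's last quarter (22.148 d) has passed, so add one period: 51.679 − 29 = 22.679 days.

22.7 days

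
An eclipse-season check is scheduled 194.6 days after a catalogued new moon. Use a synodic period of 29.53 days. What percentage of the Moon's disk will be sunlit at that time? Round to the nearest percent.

92%

Reduce mod P: 194.6 − 6×29.53 = 17.42 d into the current lunation.
Elongation θ = 360° × 17.42/29.53 ≈ 212.4°.
Illuminated fraction = (1 − cos 212.4°)/2 = (1 − (-0.845))/2 ≈ 0.922, so 92%.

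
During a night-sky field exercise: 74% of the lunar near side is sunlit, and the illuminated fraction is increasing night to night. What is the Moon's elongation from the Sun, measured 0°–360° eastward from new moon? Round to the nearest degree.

From f = (1 − cos θ)/2: cos θ = 1 − 2×0.74 = -0.480; arccos → 118.7°.
The Moon is waxing (0°–180°), so θ = 118.7° directly.

119°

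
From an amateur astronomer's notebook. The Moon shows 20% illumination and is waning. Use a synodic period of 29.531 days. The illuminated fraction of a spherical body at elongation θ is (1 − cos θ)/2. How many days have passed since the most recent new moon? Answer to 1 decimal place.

From f = (1 − cos θ)/2: cos θ = 1 − 2×0.20 = 0.600; arccos → 53.1°.
Waning ⇒ past full, so θ = 360° − 53.1° = 306.9°.
That fraction of the synodic month is 306.9/360 × 29.531 d ≈ 25.17 d.

25.2 days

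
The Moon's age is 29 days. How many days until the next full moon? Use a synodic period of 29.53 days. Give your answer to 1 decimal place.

15.3 days

Full moon occurs at elongation 180°, i.e. at age 29.53 × 180/360 = 14.765 d.
This lunation's full moon (14.765 d) has passed, so add one period: 44.295 − 29 = 15.295 days.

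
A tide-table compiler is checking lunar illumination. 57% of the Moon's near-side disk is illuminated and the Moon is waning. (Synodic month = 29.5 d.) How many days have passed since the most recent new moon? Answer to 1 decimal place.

cos θ = 1 − 2f = -0.140, giving a principal value of 98.0°.
Waning ⇒ past full, so θ = 360° − 98.0° = 262.0°.
At 360°/29.5 d per day, 262.0° corresponds to 21.47 days.

21.5 days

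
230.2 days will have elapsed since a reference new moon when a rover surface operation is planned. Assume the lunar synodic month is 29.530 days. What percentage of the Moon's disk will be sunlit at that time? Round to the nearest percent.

36%

230.2/29.530 = 7.795 lunations, so 7 complete cycles and 23.49 d into the next.
The Moon has covered 23.49/29.530 of its cycle, so θ ≈ 360° × 23.49/29.530 = 286.4°.
Illuminated fraction = (1 − cos 286.4°)/2 = (1 − 0.282)/2 ≈ 0.359, so 36%.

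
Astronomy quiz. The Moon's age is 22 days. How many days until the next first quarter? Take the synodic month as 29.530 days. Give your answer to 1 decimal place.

14.9 days

First quarter occurs at elongation 90°, i.e. at age 29.530 × 90/360 = 7.383 d.
Already past this cycle's first quarter; the next is at 7.383 + 29.530 = 36.913 d, so 36.913 − 22 = 14.913 days.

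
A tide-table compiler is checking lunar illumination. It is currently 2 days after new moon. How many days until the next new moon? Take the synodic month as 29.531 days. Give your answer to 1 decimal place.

One full lunation from the last new moon is 29.531 d; remaining = 29.531 − 2 = 27.531 d.

27.5 days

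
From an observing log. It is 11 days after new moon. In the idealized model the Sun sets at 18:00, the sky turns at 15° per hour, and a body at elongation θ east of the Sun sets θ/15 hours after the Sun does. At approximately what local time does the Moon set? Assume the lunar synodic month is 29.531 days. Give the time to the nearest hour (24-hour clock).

03:00

Elongation θ = 360° × 11/29.531 ≈ 134.1°.
At 15° of sky rotation per hour, 134.1° corresponds to a 8.94 h lag.
18:00 + 8.94 h ≈ 02:56 → 03:00 to the nearest hour.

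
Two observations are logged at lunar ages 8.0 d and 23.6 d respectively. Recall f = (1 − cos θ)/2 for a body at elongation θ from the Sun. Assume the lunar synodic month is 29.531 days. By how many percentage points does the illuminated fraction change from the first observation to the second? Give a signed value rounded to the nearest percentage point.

First observation: θ = 360°·8.0/29.531 = 97.5°, so f = 0.565.
Second observation: θ = 287.7°, f = 0.348.
Δf = 0.348 − 0.565 = -0.217, i.e. -22 pp.

-22 pp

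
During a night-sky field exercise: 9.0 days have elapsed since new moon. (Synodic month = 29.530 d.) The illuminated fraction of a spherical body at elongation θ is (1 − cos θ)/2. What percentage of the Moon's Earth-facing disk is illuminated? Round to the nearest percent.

The Moon has covered 9.0/29.530 of its cycle, so θ ≈ 360° × 9.0/29.530 = 109.7°.
Illuminated fraction = (1 − cos 109.7°)/2 = (1 − (-0.337))/2 ≈ 0.669, so 67%.

67%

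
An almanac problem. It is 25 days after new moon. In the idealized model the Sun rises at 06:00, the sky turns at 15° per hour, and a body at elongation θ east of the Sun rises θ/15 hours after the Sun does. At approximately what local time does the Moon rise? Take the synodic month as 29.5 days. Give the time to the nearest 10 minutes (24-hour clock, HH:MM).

02:20

Elongation θ = 360° × 25/29.5 ≈ 305.1°.
At 15° of sky rotation per hour, 305.1° corresponds to a 20.34 h lag.
06:00 + 20.339 h ≈ 02:20 → 02:20 to the nearest ten minutes.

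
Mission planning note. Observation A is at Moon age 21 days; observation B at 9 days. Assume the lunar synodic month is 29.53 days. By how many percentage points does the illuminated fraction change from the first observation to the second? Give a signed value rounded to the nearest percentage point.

+5 pp

θ₁ = 360° × 21/29.53 = 256.0°, f₁ = (1 − cos θ₁)/2 = 0.621.
θ₂ = 360° × 9/29.53 = 109.7°, f₂ = (1 − cos θ₂)/2 = 0.669.
Change = f₂ − f₁ = +0.048 → +5 percentage points.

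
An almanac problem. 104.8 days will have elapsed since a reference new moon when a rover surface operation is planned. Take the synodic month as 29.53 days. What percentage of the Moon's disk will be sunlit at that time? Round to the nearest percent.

98%

104.8/29.53 = 3.549 lunations, so 3 complete cycles and 16.21 d into the next.
Phase angle: θ = 360°·(16.21 d)/(29.53 d) = 197.6°.
cos 197.6° = (-0.953), so f = (1 − (-0.953))/2 = 0.977, so 98%.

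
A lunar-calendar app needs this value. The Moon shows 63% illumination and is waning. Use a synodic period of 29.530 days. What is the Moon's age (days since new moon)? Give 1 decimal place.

20.9 days

cos θ = 1 − 2f = -0.260, giving a principal value of 105.1°.
Since the Moon is past full (waning), take the reflex angle: θ = 360° − 105.1° = 254.9°.
At 360°/29.530 d per day, 254.9° corresponds to 20.91 days.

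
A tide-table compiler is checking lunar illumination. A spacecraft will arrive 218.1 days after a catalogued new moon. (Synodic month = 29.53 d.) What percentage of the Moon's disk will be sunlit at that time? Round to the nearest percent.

88%

218.1 d spans 7 complete synodic months (7 × 29.53 = 206.71 d) plus 11.39 d.
Phase angle: θ = 360°·(11.39 d)/(29.53 d) = 138.9°.
With cos θ = (-0.753), the lit fraction is (1 − (-0.753))/2 ≈ 0.877, so 88%.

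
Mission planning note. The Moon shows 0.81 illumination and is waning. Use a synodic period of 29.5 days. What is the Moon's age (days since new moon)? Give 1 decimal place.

From f = (1 − cos θ)/2: cos θ = 1 − 2×0.81 = -0.620; arccos → 128.3°.
A waning Moon lies in 180°–360°, so θ = 360° − 128.3° = 231.7°.
Age = 29.5 × 231.7°/360° ≈ 18.99 days.

19.0 days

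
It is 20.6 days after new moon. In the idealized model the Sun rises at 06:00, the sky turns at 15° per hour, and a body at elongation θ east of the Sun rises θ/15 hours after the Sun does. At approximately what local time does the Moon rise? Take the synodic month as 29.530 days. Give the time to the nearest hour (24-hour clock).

Elongation θ = 360° × 20.6/29.530 ≈ 251.1°.
At 15° of sky rotation per hour, 251.1° corresponds to a 16.74 h lag.
06:00 + 16.74 h ≈ 22:45 → 23:00 to the nearest hour.

23:00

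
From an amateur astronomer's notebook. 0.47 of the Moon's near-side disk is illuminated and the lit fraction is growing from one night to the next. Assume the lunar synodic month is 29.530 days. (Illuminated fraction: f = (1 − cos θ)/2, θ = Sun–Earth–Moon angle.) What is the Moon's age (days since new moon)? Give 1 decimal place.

7.1 days

Invert f = (1 − cos θ)/2 to get cos θ = 1 − 2(0.47) = 0.060, hence θ₀ = arccos 0.060 = 86.6°.
Waxing ⇒ before full, so θ = 86.6°.
At 360°/29.530 d per day, 86.6° corresponds to 7.10 days.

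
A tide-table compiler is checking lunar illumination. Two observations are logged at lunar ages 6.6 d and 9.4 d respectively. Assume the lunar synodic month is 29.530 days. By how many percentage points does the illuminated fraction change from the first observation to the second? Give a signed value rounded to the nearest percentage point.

+29 percentage points

θ₁ = 360° × 6.6/29.530 = 80.5°, f₁ = (1 − cos θ₁)/2 = 0.417.
θ₂ = 360° × 9.4/29.530 = 114.6°, f₂ = (1 − cos θ₂)/2 = 0.708.
Change = f₂ − f₁ = +0.291 → +29 percentage points.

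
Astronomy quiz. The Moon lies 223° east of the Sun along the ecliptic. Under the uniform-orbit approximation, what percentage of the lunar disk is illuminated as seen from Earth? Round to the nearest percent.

cos 223° = (-0.731), so f = (1 − (-0.731))/2 = 0.866, i.e. 87%.

87%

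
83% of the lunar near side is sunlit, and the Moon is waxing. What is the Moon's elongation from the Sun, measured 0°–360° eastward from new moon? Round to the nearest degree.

cos θ = 1 − 2f = -0.660, giving a principal value of 131.3°.
Waxing ⇒ before full, so θ = 131.3°.

131°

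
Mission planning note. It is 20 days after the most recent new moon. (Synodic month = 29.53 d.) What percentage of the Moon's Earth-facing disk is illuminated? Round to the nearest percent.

72%

Elongation θ = 360° × 20/29.53 ≈ 243.8°.
Illuminated fraction = (1 − cos 243.8°)/2 = (1 − (-0.441))/2 ≈ 0.721, so 72%.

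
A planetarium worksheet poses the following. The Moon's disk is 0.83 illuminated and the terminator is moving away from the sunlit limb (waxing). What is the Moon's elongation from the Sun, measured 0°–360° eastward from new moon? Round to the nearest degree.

cos θ = 1 − 2f = -0.660, giving a principal value of 131.3°.
Before full moon the principal value applies: θ = 131.3°.

131°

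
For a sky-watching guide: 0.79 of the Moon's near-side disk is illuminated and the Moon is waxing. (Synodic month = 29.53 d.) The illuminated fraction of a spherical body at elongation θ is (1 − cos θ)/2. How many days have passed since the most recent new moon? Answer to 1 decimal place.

10.3 days

cos θ = 1 − 2f = -0.580, giving a principal value of 125.5°.
Before full moon the principal value applies: θ = 125.5°.
That fraction of the synodic month is 125.5/360 × 29.53 d ≈ 10.29 d.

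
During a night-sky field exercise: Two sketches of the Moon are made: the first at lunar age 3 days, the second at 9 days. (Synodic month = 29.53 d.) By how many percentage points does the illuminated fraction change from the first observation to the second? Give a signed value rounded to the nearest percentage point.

θ₁ = 360° × 3/29.53 = 36.6°, f₁ = (1 − cos θ₁)/2 = 0.098.
θ₂ = 360° × 9/29.53 = 109.7°, f₂ = (1 − cos θ₂)/2 = 0.669.
Change = f₂ − f₁ = +0.570 → +57 percentage points.

+57 pp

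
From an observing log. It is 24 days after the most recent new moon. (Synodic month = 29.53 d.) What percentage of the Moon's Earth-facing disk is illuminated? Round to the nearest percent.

Elongation θ = 360° × 24/29.53 ≈ 292.6°.
With cos θ = 0.384, the lit fraction is (1 − 0.384)/2 ≈ 0.308, so 31%.

31%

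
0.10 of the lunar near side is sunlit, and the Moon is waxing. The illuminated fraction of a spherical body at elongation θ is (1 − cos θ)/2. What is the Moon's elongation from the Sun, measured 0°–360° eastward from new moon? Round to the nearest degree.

37°

Invert f = (1 − cos θ)/2 to get cos θ = 1 − 2(0.10) = 0.800, hence θ₀ = arccos 0.800 = 36.9°.
Waxing ⇒ before full, so θ = 36.9°.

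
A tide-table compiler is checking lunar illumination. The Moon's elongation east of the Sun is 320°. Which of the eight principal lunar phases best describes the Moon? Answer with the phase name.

320° lies in the waning crescent sector of the 8-phase cycle.

waning crescent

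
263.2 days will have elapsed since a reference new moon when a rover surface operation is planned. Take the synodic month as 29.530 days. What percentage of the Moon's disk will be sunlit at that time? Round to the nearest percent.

7%

263.2/29.530 = 8.913 lunations, so 8 complete cycles and 26.96 d into the next.
The Moon has covered 26.96/29.530 of its cycle, so θ ≈ 360° × 26.96/29.530 = 328.7°.
cos 328.7° = 0.854, so f = (1 − 0.854)/2 = 0.073, so 7%.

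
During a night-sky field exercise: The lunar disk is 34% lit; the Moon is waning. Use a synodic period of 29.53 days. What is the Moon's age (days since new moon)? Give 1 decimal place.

Invert f = (1 − cos θ)/2 to get cos θ = 1 − 2(0.34) = 0.320, hence θ₀ = arccos 0.320 = 71.3°.
A waning Moon lies in 180°–360°, so θ = 360° − 71.3° = 288.7°.
That fraction of the synodic month is 288.7/360 × 29.53 d ≈ 23.68 d.

23.7 days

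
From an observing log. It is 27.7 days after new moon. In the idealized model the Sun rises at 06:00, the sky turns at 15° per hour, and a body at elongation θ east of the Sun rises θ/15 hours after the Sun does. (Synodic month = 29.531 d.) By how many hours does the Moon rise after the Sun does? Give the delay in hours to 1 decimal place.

The Moon has covered 27.7/29.531 of its cycle, so θ ≈ 360° × 27.7/29.531 = 337.7°.
At 15° of sky rotation per hour, 337.7° corresponds to a 22.51 h lag.
So the Moon rises 22.51 h after the Sun.

22.5 h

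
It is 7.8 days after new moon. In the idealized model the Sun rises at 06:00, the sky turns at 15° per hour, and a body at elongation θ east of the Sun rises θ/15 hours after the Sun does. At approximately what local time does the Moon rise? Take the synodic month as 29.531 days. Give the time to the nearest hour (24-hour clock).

Phase angle: θ = 360°·(7.8 d)/(29.531 d) = 95.1°.
At 15° of sky rotation per hour, 95.1° corresponds to a 6.34 h lag.
06:00 + 6.34 h ≈ 12:20 → 12:00 to the nearest hour.

12:00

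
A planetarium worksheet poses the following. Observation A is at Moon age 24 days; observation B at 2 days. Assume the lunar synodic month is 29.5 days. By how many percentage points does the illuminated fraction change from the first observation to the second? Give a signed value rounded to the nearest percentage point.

First observation: θ = 360°·24/29.5 = 292.9°, so f = 0.306.
Second observation: θ = 24.4°, f = 0.045.
Δf = 0.045 − 0.306 = -0.261, i.e. -26 pp.

-26 pp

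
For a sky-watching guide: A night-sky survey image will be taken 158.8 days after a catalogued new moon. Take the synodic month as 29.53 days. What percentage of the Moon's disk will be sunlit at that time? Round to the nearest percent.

86%

158.8/29.53 = 5.378 lunations, so 5 complete cycles and 11.15 d into the next.
Elongation θ = 360° × 11.15/29.53 ≈ 135.9°.
cos 135.9° = (-0.718), so f = (1 − (-0.718))/2 = 0.859, so 86%.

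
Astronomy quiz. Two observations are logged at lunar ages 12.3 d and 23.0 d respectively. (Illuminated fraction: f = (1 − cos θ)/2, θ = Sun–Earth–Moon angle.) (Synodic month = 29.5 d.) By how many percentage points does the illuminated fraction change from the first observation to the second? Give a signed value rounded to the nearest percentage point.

-53 percentage points

θ₁ = 360° × 12.3/29.5 = 150.1°, f₁ = (1 − cos θ₁)/2 = 0.933.
θ₂ = 360° × 23.0/29.5 = 280.7°, f₂ = (1 − cos θ₂)/2 = 0.407.
Change = f₂ − f₁ = -0.526 → -53 percentage points.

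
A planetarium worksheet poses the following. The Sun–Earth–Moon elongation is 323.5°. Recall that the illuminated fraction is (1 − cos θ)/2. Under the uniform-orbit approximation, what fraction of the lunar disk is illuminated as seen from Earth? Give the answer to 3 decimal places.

cos 323.5° = 0.804, so f = (1 − 0.804)/2 = 0.098.

0.098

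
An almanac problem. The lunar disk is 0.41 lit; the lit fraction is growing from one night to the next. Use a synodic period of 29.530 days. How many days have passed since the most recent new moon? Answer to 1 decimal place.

From f = (1 − cos θ)/2: cos θ = 1 − 2×0.41 = 0.180; arccos → 79.6°.
The Moon is waxing (0°–180°), so θ = 79.6° directly.
That fraction of the synodic month is 79.6/360 × 29.530 d ≈ 6.53 d.

6.5 days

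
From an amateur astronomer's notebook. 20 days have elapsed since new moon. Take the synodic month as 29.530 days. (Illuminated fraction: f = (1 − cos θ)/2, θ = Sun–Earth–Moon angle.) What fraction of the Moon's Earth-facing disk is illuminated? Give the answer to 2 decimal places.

0.72

Phase angle: θ = 360°·(20 d)/(29.530 d) = 243.8°.
cos 243.8° = (-0.441), so f = (1 − (-0.441))/2 = 0.721.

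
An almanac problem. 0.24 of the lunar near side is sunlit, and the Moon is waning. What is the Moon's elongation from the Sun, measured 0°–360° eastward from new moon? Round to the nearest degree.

301°

Invert f = (1 − cos θ)/2 to get cos θ = 1 − 2(0.24) = 0.520, hence θ₀ = arccos 0.520 = 58.7°.
Waning ⇒ past full, so θ = 360° − 58.7° = 301.3°.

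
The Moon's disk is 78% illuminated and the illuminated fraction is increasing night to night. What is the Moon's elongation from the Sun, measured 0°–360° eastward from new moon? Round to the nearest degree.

From f = (1 − cos θ)/2: cos θ = 1 − 2×0.78 = -0.560; arccos → 124.1°.
The Moon is waxing (0°–180°), so θ = 124.1° directly.

124°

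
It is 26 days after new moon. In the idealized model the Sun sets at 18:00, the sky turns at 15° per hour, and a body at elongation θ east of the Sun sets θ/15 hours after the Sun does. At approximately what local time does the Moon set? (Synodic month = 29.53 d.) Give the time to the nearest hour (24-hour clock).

Elongation θ = 360° × 26/29.53 ≈ 317.0°.
At 15° of sky rotation per hour, 317.0° corresponds to a 21.13 h lag.
18:00 + 21.13 h ≈ 15:08 → 15:00 to the nearest hour.

15:00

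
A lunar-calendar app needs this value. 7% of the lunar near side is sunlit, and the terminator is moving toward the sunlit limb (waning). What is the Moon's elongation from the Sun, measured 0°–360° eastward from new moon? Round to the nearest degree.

Invert f = (1 − cos θ)/2 to get cos θ = 1 − 2(0.07) = 0.860, hence θ₀ = arccos 0.860 = 30.7°.
Since the Moon is past full (waning), take the reflex angle: θ = 360° − 30.7° = 329.3°.

329°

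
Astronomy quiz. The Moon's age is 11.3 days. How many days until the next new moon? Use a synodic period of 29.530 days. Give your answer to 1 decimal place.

18.2 days

The next new moon completes the synodic month: 29.530 − 11.3 = 18.230 days.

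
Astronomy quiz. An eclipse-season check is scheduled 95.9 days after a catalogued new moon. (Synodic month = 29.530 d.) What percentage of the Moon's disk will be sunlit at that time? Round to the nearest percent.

49%

95.9/29.530 = 3.248 lunations, so 3 complete cycles and 7.31 d into the next.
Elongation θ = 360° × 7.31/29.530 ≈ 89.1°.
Illuminated fraction = (1 − cos 89.1°)/2 = (1 − 0.015)/2 ≈ 0.492, so 49%.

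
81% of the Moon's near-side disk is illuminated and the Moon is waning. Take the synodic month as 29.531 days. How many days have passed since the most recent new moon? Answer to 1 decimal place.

19.0 days

cos θ = 1 − 2f = -0.620, giving a principal value of 128.3°.
Since the Moon is past full (waning), take the reflex angle: θ = 360° − 128.3° = 231.7°.
Age = 29.531 × 231.7°/360° ≈ 19.01 days.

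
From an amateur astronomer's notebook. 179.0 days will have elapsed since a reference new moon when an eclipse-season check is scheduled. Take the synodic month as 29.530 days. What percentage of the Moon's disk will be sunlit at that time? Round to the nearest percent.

179.0/29.530 = 6.062 lunations, so 6 complete cycles and 1.82 d into the next.
The Moon has covered 1.82/29.530 of its cycle, so θ ≈ 360° × 1.82/29.530 = 22.2°.
Illuminated fraction = (1 − cos 22.2°)/2 = (1 − 0.926)/2 ≈ 0.037, so 4%.

4%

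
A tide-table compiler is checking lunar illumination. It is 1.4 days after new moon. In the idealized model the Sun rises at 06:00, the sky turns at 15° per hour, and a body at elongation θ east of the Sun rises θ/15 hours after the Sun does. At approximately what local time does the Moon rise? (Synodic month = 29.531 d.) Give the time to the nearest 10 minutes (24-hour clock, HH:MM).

The Moon has covered 1.4/29.531 of its cycle, so θ ≈ 360° × 1.4/29.531 = 17.1°.
The Moon trails the Sun by θ/15 = 17.1/15 ≈ 1.14 hours.
06:00 + 1.138 h ≈ 07:08 → 07:10 to the nearest ten minutes.

07:10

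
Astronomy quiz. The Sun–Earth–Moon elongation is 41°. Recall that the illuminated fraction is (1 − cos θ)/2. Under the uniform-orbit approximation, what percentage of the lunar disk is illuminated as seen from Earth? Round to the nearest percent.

Half-versine of 41°: (1 − 0.755)/2 = 0.123, i.e. 12%.

12%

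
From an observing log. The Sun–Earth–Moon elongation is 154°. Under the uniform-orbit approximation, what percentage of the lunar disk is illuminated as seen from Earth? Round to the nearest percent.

95%

cos 154° = (-0.899), so f = (1 − (-0.899))/2 = 0.949, i.e. 95%.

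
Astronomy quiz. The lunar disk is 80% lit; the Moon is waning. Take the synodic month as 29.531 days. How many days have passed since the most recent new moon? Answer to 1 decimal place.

19.1 days

From f = (1 − cos θ)/2: cos θ = 1 − 2×0.80 = -0.600; arccos → 126.9°.
Since the Moon is past full (waning), take the reflex angle: θ = 360° − 126.9° = 233.1°.
Age = 29.531 × 233.1°/360° ≈ 19.12 days.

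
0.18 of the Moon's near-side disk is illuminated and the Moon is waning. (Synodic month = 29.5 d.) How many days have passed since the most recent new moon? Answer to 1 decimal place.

Invert f = (1 − cos θ)/2 to get cos θ = 1 − 2(0.18) = 0.640, hence θ₀ = arccos 0.640 = 50.2°.
Since the Moon is past full (waning), take the reflex angle: θ = 360° − 50.2° = 309.8°.
That fraction of the synodic month is 309.8/360 × 29.5 d ≈ 25.39 d.

25.4 days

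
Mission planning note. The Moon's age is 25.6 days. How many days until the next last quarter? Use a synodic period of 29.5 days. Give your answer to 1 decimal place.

Last quarter is 0.75 of the way through the cycle: age 0.75 × 29.5 = 22.125 d.
This lunation's last quarter (22.125 d) has passed, so add one period: 51.625 − 25.6 = 26.025 days.

26.0 days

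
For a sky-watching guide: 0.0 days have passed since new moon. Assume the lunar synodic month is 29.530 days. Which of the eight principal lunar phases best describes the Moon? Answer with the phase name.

new moon

At 0.0/29.530 of the cycle, θ ≈ 0° — the new moon range.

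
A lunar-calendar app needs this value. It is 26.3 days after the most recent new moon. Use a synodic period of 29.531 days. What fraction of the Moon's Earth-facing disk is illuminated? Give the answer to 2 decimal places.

0.11

Elongation θ = 360° × 26.3/29.531 ≈ 320.6°.
With cos θ = 0.773, the lit fraction is (1 − 0.773)/2 ≈ 0.114.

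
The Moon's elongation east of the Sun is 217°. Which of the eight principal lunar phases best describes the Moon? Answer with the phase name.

The waning gibbous sector spans roughly 202°–248°; 217° falls inside it.

waning gibbous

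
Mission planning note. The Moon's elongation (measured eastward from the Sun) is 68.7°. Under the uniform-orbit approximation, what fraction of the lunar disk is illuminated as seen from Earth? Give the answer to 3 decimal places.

f = (1 − cos 68.7°)/2 = (1 − 0.363)/2 ≈ 0.318.

0.318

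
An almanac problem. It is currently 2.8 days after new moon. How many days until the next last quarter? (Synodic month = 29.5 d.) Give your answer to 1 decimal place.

Last quarter occurs at elongation 270°, i.e. at age 29.5 × 270/360 = 22.125 d.
So 19.325 days remain (22.125 − 2.8).

19.3 days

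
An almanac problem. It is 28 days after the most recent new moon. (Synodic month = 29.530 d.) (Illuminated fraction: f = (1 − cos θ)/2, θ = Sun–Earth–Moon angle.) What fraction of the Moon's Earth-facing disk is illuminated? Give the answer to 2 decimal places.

0.03

Elongation θ = 360° × 28/29.530 ≈ 341.3°.
cos 341.3° = 0.947, so f = (1 − 0.947)/2 = 0.026.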